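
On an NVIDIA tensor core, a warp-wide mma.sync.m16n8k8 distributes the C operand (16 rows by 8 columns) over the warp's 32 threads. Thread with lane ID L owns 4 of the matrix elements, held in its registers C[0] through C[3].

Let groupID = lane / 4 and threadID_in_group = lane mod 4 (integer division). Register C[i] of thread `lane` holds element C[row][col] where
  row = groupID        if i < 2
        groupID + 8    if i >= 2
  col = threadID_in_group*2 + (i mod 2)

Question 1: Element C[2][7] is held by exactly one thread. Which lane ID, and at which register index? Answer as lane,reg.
r=2->g=2,rb=0  c=7->t=3,b0=1
L=2*4+3=11  i=0*2+1=1

11,1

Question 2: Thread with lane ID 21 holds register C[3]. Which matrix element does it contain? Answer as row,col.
21: grp=5,tig=1
[3] (5+8,1*2+1) = (13,3)

13,3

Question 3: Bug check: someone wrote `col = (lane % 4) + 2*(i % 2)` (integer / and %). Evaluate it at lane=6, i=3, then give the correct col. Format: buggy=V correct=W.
`(lane % 4) + 2*(i % 2)`[6,3]⇒4
lane 6: gr=1 (6/4), th=2 (6%4)
i=3: r=1+8=9, c=2*2+1=5
col: 4 vs 5

buggy=4 correct=5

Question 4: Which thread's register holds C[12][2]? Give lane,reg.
r=12→G=4,rhi=1  c=2→T=1,p=0
L=4*4+1=17  i=1*2+0=2

17,2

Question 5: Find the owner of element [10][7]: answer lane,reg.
11,3

r=10→G=2,rhi=1  c=7→T=3,p=1
L=2*4+3=11  i=1*2+1=3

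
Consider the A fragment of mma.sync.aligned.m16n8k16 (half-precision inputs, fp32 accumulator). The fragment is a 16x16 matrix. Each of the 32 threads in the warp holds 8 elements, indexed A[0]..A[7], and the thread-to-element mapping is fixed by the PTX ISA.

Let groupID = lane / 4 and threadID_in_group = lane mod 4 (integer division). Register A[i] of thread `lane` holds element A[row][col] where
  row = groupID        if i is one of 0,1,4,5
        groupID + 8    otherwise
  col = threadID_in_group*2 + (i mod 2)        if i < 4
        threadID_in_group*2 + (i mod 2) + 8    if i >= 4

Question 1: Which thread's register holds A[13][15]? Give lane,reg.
r=13→G=5,rhi=1  c=15→chi=1,T=3,p=1
L=5*4+3=23  i=1*4+1*2+1=7

23,7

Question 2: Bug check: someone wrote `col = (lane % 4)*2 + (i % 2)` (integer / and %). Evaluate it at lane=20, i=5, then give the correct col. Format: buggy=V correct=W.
`(lane % 4)*2 + (i % 2)`[20,5]=>1
lane 20=>20/4=5, 20 mod 4=0
i=5  r:5+0=>5  c:2·0+1+8=>9
col: 1 vs 9

buggy=1 correct=9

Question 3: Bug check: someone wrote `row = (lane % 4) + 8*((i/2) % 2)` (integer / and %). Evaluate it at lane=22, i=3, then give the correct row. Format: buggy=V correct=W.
`(lane % 4) + 8*((i/2) % 2)`[22,3]→10
22: G=5,T=2
[3] (5+8,2*2+1+0) = (13,5)
row: 10 vs 13

buggy=10 correct=13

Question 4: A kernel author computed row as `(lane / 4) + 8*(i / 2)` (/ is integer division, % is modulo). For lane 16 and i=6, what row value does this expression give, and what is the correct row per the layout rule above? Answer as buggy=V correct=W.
buggy=28 correct=12

`(lane / 4) + 8*(i / 2)`[16,6]->28
lane 16->16/4=4, 16 mod 4=0
i=6  r:4+8->12  c:2·0+0+8->8
row: 28 vs 12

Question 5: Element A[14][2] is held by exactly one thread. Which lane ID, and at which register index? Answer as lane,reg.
r: 14->gid=6,r8=1  c: 2->c8=0,tid=1,i&1=0
L=6*4+1=25  i=0*4+1*2+0=2

25,2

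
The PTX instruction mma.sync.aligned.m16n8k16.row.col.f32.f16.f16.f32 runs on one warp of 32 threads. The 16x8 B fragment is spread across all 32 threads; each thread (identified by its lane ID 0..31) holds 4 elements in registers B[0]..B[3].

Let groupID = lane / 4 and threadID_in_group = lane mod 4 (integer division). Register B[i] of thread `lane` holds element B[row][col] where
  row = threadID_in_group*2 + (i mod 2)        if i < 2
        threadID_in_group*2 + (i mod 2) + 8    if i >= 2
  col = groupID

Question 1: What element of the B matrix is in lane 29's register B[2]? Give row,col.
lane 29: grp=7 (29/4), tig=1 (29%4)
i=2: r=1*2+0+8=10, c=grp=7

10,7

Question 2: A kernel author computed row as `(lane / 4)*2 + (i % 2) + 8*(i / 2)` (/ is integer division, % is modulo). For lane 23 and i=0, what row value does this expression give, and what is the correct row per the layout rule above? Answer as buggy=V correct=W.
buggy=10 correct=6

`(lane / 4)*2 + (i % 2) + 8*(i / 2)`[23,0]⇒10
23: gr=5,th=3
[0] (3*2+0+0,5) = (6,5)
row: 10 vs 6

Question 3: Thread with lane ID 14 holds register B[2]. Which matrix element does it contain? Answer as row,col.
12,3

lane 14: grp=3 (14/4), tig=2 (14%4)
i=2: r=2*2+0+8=12, c=grp=3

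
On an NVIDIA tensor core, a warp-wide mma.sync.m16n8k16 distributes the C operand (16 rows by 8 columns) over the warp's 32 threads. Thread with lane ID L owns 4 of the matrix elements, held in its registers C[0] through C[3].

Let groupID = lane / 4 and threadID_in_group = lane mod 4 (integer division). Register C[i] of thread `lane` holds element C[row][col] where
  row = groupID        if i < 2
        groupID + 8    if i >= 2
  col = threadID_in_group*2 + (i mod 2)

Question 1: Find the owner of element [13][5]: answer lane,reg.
22,3

r:13=>grp=5,rB=1  c:5=>tig=2,lo=1
L=5*4+2=22  i=1*2+1=3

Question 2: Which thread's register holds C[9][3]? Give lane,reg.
r=9->g=1,rb=1  c=3->t=1,b0=1
L=1*4+1=5  i=1*2+1=3

5,3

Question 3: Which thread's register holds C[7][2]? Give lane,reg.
r=7⇒gr=7,Rb=0  c=2⇒th=1,odd=0
L=7*4+1=29  i=0*2+0=0

29,0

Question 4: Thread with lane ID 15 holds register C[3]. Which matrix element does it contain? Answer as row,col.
lane 15->15/4=3, 15 mod 4=3
i=3  r:3+8->11  c:2·3+1->7

11,7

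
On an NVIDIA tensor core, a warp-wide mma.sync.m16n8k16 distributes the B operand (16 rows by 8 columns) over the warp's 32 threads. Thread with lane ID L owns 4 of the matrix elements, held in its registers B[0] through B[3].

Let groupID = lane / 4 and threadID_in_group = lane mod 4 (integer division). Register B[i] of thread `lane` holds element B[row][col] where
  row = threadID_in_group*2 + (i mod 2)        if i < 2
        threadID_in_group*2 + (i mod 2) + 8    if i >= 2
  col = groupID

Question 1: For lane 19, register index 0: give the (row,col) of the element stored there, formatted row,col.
19: grp=4,tig=3
[0] (3*2+0+0,4) = (6,4)

6,4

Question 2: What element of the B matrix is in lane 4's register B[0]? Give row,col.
L=4->gid=4>>2=1, tid=4&3=0
[0]->row 0·2+0+0=0  col gid=1

0,1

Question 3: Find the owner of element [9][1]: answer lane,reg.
4,3

c: 1->gid=1  r: 9->r8=1,tid=0,i&1=1
L=1*4+0=4  i=1*2+1=3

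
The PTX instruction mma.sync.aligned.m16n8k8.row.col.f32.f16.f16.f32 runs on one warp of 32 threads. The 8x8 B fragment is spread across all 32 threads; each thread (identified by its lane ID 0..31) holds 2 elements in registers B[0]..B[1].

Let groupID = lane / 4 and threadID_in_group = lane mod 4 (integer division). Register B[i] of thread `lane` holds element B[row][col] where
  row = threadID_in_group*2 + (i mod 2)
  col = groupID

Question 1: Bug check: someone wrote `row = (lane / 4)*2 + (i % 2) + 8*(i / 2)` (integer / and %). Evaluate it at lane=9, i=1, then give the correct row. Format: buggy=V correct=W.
`(lane / 4)*2 + (i % 2) + 8*(i / 2)`[9,1]→5
lane 9: G=2 (9/4), T=1 (9%4)
i=1: r=1*2+1=3, c=G=2
row: 5 vs 3

buggy=5 correct=3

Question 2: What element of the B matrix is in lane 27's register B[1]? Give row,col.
27: gid=6,tid=3
[1] (3*2+1,6) = (7,6)

7,6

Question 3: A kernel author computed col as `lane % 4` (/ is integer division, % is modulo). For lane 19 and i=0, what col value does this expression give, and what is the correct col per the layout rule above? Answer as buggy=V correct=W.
buggy=3 correct=4

`lane % 4`[19,0]⇒3
L=19⇒gr=19>>2=4, th=19&3=3
[0]⇒row 3·2+0=6  col gr=4
col: 3 vs 4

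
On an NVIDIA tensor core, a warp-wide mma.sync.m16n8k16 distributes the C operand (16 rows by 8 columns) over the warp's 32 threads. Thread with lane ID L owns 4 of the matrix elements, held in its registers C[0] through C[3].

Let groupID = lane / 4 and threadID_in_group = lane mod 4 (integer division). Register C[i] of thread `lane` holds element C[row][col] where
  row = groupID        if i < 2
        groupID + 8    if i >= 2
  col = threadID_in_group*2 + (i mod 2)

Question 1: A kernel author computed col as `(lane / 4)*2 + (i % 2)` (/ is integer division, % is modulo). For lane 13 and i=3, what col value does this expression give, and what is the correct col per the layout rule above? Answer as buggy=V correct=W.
buggy=7 correct=3

`(lane / 4)*2 + (i % 2)`[13,3]->7
lane 13: gid=3 (13/4), tid=1 (13%4)
i=3: r=3+8=11, c=1*2+1=3
col: 7 vs 3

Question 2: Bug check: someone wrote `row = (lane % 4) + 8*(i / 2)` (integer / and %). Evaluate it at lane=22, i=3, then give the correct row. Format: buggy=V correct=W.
buggy=10 correct=13

`(lane % 4) + 8*(i / 2)`[22,3]->10
L=22->g=22>>2=5, t=22&3=2
[3]->row 5+8=13  col 2·2+1=5
row: 10 vs 13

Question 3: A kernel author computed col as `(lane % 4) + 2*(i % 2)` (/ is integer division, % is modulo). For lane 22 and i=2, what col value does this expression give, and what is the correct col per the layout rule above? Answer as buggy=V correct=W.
buggy=2 correct=4

`(lane % 4) + 2*(i % 2)`[22,2]->2
L=22->g=22>>2=5, t=22&3=2
[2]->row 5+8=13  col 2·2+0=4
col: 2 vs 4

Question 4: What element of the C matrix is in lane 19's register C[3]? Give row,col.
12,7

lane 19->19/4=4, 19 mod 4=3
i=3  r:4+8->12  c:2·3+1->7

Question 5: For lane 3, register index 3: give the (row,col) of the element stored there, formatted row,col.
8,7

lane 3: g=0 (3/4), t=3 (3%4)
i=3: r=0+8=8, c=3*2+1=7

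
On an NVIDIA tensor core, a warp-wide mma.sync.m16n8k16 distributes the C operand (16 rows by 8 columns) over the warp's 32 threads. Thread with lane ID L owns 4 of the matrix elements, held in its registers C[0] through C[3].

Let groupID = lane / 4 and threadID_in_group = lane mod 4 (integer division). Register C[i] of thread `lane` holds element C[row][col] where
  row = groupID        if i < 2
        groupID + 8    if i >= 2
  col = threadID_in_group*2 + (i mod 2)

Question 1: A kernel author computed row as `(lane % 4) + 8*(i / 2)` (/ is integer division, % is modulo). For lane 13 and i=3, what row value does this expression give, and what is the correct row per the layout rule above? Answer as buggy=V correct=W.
buggy=9 correct=11

`(lane % 4) + 8*(i / 2)`[13,3]=>9
lane 13: grp=3 (13/4), tig=1 (13%4)
i=3: r=3+8=11, c=1*2+1=3
row: 9 vs 11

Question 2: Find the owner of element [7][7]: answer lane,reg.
r=7⇒gr=7,Rb=0  c=7⇒th=3,odd=1
L=7*4+3=31  i=0*2+1=1

31,1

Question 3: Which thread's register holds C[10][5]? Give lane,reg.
10,3

r=10→G=2,rhi=1  c=5→T=2,p=1
L=2*4+2=10  i=1*2+1=3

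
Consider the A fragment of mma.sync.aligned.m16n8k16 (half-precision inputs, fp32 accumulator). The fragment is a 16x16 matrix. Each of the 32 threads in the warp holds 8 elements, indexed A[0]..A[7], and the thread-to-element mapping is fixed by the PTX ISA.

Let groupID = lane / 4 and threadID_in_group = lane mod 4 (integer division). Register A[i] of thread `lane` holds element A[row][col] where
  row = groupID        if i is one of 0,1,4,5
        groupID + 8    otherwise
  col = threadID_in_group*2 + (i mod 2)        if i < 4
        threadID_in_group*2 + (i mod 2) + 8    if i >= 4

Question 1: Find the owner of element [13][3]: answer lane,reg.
21,3

r:13=>grp=5,rB=1  c:3=>cB=0,tig=1,lo=1
L=5*4+1=21  i=0*4+1*2+1=3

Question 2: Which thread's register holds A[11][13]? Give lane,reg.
r: 11->gid=3,r8=1  c: 13->c8=1,tid=2,i&1=1
L=3*4+2=14  i=1*4+1*2+1=7

14,7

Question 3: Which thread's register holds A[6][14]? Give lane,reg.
r:6=>grp=6,rB=0  c:14=>cB=1,tig=3,lo=0
L=6*4+3=27  i=1*4+0*2+0=4

27,4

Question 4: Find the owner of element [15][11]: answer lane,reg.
29,7

r=15->g=7,rb=1  c=11->cb=1,t=1,b0=1
L=7*4+1=29  i=1*4+1*2+1=7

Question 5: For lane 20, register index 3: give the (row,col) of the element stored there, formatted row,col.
L=20→G=20>>2=5, T=20&3=0
[3]→row 5+8=13  col 0·2+1+0=1

13,1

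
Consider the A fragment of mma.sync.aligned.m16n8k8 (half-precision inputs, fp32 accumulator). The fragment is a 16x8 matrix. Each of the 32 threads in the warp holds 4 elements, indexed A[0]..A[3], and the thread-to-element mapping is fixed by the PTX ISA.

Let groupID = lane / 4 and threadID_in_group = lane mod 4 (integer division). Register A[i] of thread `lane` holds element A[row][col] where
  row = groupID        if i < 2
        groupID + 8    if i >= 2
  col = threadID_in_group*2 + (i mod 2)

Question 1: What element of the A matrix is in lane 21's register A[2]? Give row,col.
13,2

L=21→G=21>>2=5, T=21&3=1
[2]→row 5+8=13  col 1·2+0=2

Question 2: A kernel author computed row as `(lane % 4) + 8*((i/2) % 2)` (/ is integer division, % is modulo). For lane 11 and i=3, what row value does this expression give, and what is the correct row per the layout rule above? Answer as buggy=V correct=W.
buggy=11 correct=10

`(lane % 4) + 8*((i/2) % 2)`[11,3]->11
lane 11->11/4=2, 11 mod 4=3
i=3  r:2+8->10  c:2·3+1->7
row: 11 vs 10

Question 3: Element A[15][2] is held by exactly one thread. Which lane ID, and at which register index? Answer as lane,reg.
29,2

r:15=>grp=7,rB=1  c:2=>tig=1,lo=0
L=7*4+1=29  i=1*2+0=2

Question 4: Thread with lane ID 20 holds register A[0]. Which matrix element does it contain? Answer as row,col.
5,0

20: gid=5,tid=0
[0] (5+0,0*2+0) = (5,0)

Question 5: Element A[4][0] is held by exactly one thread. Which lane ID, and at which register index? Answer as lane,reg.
r:4=>grp=4,rB=0  c:0=>tig=0,lo=0
L=4*4+0=16  i=0*2+0=0

16,0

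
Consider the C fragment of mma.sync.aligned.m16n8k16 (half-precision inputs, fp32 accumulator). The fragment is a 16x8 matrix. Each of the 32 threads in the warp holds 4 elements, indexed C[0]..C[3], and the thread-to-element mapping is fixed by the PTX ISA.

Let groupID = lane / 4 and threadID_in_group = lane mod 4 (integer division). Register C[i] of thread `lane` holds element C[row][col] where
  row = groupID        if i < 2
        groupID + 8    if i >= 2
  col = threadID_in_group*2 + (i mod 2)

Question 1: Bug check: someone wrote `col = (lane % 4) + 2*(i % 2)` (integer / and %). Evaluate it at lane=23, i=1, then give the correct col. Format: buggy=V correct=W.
buggy=5 correct=7

`(lane % 4) + 2*(i % 2)`[23,1]->5
lane 23: gid=5 (23/4), tid=3 (23%4)
i=1: r=5+0=5, c=3*2+1=7
col: 5 vs 7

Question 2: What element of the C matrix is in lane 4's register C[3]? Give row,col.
9,1

lane 4=>4/4=1, 4 mod 4=0
i=3  r:1+8=>9  c:2·0+1=>1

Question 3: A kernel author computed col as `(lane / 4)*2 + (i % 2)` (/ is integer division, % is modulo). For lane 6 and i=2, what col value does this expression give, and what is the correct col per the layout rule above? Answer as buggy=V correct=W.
buggy=2 correct=4

`(lane / 4)*2 + (i % 2)`[6,2]=>2
L=6=>grp=6>>2=1, tig=6&3=2
[2]=>row 1+8=9  col 2·2+0=4
col: 2 vs 4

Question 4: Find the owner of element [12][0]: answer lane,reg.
r=12⇒gr=4,Rb=1  c=0⇒th=0,odd=0
L=4*4+0=16  i=1*2+0=2

16,2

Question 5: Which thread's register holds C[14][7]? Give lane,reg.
r: 14->gid=6,r8=1  c: 7->tid=3,i&1=1
L=6*4+3=27  i=1*2+1=3

27,3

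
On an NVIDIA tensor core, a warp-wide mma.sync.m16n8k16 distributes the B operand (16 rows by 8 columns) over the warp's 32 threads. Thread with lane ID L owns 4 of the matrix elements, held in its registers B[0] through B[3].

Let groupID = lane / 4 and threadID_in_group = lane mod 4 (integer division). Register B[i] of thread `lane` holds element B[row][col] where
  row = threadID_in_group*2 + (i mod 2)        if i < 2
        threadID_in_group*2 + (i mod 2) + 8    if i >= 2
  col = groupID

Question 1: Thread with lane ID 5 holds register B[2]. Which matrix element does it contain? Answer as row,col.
10,1

L=5=>grp=5>>2=1, tig=5&3=1
[2]=>row 1·2+0+8=10  col grp=1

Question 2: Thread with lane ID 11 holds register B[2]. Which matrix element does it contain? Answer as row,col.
14,2

L=11->g=11>>2=2, t=11&3=3
[2]->row 3·2+0+8=14  col g=2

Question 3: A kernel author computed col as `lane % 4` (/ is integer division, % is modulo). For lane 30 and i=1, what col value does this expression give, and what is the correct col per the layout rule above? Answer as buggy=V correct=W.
`lane % 4`[30,1]->2
lane 30->30/4=7, 30 mod 4=2
i=1  r:2·2+1+0->5  c:7
col: 2 vs 7

buggy=2 correct=7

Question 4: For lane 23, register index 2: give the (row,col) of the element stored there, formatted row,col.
lane 23: g=5 (23/4), t=3 (23%4)
i=2: r=3*2+0+8=14, c=g=5

14,5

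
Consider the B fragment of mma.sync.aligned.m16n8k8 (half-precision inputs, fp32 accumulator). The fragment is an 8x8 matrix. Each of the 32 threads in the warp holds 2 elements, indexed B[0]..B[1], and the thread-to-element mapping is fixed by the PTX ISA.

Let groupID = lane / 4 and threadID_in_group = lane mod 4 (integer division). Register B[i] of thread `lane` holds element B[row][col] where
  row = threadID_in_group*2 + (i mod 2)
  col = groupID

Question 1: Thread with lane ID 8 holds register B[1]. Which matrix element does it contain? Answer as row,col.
lane 8->8/4=2, 8 mod 4=0
i=1  r:2·0+1->1  c:2

1,2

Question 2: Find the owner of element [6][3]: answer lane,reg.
c: 3->gid=3  r: 6->tid=3,i&1=0
L=3*4+3=15  i=0=0

15,0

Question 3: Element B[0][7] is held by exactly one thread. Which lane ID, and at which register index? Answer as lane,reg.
c: 7->gid=7  r: 0->tid=0,i&1=0
L=7*4+0=28  i=0=0

28,0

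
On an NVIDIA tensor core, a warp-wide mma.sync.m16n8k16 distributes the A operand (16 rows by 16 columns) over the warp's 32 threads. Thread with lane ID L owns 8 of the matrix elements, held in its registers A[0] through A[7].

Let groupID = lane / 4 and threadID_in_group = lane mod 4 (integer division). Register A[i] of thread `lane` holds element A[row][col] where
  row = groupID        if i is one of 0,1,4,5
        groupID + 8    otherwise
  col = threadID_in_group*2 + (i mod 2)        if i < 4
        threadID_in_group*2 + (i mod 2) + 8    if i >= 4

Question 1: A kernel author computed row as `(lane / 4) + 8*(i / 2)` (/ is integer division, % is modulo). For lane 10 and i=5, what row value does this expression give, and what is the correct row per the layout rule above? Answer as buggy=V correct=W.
`(lane / 4) + 8*(i / 2)`[10,5]->18
L=10->g=10>>2=2, t=10&3=2
[5]->row 2+0=2  col 2·2+1+8=13
row: 18 vs 2

buggy=18 correct=2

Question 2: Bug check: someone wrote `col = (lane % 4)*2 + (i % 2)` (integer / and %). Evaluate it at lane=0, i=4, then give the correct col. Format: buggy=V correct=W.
`(lane % 4)*2 + (i % 2)`[0,4]->0
0: g=0,t=0
[4] (0+0,0*2+0+8) = (0,8)
col: 0 vs 8

buggy=0 correct=8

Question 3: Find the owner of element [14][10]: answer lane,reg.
r=14→G=6,rhi=1  c=10→chi=1,T=1,p=0
L=6*4+1=25  i=1*4+1*2+0=6

25,6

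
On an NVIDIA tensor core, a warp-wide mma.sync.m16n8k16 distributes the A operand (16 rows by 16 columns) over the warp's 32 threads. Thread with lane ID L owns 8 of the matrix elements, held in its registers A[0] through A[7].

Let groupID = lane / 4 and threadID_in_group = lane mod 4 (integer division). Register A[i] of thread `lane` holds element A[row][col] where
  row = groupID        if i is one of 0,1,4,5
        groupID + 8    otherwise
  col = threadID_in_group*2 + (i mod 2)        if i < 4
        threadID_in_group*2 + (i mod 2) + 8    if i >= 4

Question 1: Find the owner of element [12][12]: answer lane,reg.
18,6

r:12=>grp=4,rB=1  c:12=>cB=1,tig=2,lo=0
L=4*4+2=18  i=1*4+1*2+0=6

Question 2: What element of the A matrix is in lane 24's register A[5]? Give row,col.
6,9

L=24->gid=24>>2=6, tid=24&3=0
[5]->row 6+0=6  col 0·2+1+8=9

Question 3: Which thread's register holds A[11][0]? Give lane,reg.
12,2

r:11=>grp=3,rB=1  c:0=>cB=0,tig=0,lo=0
L=3*4+0=12  i=0*4+1*2+0=2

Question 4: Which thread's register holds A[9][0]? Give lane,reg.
r=9⇒gr=1,Rb=1  c=0⇒Cb=0,th=0,odd=0
L=1*4+0=4  i=0*4+1*2+0=2

4,2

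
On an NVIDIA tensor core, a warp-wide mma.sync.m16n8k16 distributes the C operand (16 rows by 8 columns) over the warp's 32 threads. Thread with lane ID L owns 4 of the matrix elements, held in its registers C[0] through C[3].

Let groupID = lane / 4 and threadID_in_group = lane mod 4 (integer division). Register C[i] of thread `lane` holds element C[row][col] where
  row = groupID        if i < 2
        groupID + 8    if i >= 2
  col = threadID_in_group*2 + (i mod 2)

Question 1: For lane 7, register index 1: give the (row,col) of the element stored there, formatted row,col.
L=7->g=7>>2=1, t=7&3=3
[1]->row 1+0=1  col 3·2+1=7

1,7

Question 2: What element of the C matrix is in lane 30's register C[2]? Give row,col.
15,4

30: G=7,T=2
[2] (7+8,2*2+0) = (15,4)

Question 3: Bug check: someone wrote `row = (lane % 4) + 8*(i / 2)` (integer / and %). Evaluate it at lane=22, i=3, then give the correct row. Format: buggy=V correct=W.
buggy=10 correct=13

`(lane % 4) + 8*(i / 2)`[22,3]=>10
L=22=>grp=22>>2=5, tig=22&3=2
[3]=>row 5+8=13  col 2·2+1=5
row: 10 vs 13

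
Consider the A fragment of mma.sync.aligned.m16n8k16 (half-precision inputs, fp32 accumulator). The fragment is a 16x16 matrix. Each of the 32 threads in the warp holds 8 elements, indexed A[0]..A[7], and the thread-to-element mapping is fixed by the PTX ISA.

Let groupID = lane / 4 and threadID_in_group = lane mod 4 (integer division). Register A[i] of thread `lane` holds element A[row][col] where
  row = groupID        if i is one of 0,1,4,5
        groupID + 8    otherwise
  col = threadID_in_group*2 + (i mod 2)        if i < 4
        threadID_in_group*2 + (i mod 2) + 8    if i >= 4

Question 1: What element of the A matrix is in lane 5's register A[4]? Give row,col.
lane 5=>5/4=1, 5 mod 4=1
i=4  r:1+0=>1  c:2·1+0+8=>10

1,10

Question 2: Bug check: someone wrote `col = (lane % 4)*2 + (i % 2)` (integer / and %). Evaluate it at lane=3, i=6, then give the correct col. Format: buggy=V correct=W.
`(lane % 4)*2 + (i % 2)`[3,6]⇒6
L=3⇒gr=3>>2=0, th=3&3=3
[6]⇒row 0+8=8  col 3·2+0+8=14
col: 6 vs 14

buggy=6 correct=14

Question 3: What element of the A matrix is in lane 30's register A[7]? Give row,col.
lane 30: grp=7 (30/4), tig=2 (30%4)
i=7: r=7+8=15, c=2*2+1+8=13

15,13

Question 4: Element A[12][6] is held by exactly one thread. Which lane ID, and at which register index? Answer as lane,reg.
r=12→G=4,rhi=1  c=6→chi=0,T=3,p=0
L=4*4+3=19  i=0*4+1*2+0=2

19,2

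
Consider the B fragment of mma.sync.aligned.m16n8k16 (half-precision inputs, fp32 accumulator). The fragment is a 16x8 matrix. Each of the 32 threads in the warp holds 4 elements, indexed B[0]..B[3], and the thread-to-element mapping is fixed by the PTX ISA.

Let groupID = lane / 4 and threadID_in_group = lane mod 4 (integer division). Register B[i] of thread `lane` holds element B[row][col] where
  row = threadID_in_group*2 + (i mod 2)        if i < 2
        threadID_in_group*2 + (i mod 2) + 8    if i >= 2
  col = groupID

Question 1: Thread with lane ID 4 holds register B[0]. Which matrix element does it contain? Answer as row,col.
L=4->g=4>>2=1, t=4&3=0
[0]->row 0·2+0+0=0  col g=1

0,1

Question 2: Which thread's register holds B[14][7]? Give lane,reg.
31,2

c=7→G=7  r=14→rhi=1,T=3,p=0
L=7*4+3=31  i=1*2+0=2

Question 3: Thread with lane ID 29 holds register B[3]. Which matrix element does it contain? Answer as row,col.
11,7

lane 29: grp=7 (29/4), tig=1 (29%4)
i=3: r=1*2+1+8=11, c=grp=7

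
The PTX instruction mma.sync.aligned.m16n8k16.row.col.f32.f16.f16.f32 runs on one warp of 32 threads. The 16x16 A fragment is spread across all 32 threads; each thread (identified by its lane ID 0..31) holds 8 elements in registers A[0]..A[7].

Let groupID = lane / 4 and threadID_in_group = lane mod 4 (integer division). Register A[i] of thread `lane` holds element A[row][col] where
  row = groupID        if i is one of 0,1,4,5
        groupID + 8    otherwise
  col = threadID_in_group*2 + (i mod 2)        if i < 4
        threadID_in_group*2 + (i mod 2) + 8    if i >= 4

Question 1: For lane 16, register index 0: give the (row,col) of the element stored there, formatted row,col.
lane 16→16/4=4, 16 mod 4=0
i=0  r:4+0→4  c:2·0+0+0→0

4,0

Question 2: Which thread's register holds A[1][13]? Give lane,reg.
6,5

r=1->g=1,rb=0  c=13->cb=1,t=2,b0=1
L=1*4+2=6  i=1*4+0*2+1=5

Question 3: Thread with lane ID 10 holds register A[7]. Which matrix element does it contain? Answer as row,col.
10,13

L=10→G=10>>2=2, T=10&3=2
[7]→row 2+8=10  col 2·2+1+8=13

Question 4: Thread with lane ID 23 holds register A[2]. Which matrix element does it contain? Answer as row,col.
23: gid=5,tid=3
[2] (5+8,3*2+0+0) = (13,6)

13,6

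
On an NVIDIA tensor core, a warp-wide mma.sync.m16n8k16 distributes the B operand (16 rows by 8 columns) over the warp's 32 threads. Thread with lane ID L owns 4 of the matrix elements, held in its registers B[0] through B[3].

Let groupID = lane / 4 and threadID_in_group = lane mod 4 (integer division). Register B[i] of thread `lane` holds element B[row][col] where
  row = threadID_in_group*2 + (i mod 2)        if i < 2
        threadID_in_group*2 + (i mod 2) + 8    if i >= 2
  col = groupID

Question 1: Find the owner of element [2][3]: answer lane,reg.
13,0

c:3=>grp=3  r:2=>rB=0,tig=1,lo=0
L=3*4+1=13  i=0*2+0=0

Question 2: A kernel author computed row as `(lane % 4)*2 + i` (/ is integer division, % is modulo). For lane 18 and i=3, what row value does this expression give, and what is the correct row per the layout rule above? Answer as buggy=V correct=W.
`(lane % 4)*2 + i`[18,3]→7
18: G=4,T=2
[3] (2*2+1+8,4) = (13,4)
row: 7 vs 13

buggy=7 correct=13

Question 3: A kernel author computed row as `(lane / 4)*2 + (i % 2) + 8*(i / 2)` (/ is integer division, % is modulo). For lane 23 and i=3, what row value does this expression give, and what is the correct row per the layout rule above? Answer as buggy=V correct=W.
`(lane / 4)*2 + (i % 2) + 8*(i / 2)`[23,3]->19
lane 23->23/4=5, 23 mod 4=3
i=3  r:2·3+1+8->15  c:5
row: 19 vs 15

buggy=19 correct=15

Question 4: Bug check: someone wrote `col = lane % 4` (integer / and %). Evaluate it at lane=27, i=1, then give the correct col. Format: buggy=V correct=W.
buggy=3 correct=6

`lane % 4`[27,1]->3
L=27->g=27>>2=6, t=27&3=3
[1]->row 3·2+1+0=7  col g=6
col: 3 vs 6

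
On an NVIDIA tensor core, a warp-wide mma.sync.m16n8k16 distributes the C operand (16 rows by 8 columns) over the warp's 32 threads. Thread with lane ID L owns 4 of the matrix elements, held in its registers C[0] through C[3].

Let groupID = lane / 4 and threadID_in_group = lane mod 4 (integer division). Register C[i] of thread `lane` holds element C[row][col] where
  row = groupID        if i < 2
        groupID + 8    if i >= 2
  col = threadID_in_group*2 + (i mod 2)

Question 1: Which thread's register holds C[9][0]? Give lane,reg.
4,2

r=9⇒gr=1,Rb=1  c=0⇒th=0,odd=0
L=1*4+0=4  i=1*2+0=2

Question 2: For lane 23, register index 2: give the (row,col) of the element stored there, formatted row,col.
lane 23⇒23/4=5, 23 mod 4=3
i=2  r:5+8⇒13  c:2·3+0⇒6

13,6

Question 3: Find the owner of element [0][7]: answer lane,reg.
3,1

r: 0->gid=0,r8=0  c: 7->tid=3,i&1=1
L=0*4+3=3  i=0*2+1=1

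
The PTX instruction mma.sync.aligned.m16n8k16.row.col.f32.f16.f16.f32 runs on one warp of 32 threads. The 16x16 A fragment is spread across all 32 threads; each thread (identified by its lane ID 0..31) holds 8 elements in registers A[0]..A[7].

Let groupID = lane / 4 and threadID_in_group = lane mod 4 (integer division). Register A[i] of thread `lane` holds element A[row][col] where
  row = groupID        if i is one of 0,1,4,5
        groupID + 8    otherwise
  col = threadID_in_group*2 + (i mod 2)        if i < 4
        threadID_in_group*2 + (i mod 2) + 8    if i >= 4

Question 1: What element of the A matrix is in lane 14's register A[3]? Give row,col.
11,5

lane 14: gr=3 (14/4), th=2 (14%4)
i=3: r=3+8=11, c=2*2+1+0=5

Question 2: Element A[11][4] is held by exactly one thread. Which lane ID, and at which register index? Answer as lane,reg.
14,2

r=11⇒gr=3,Rb=1  c=4⇒Cb=0,th=2,odd=0
L=3*4+2=14  i=0*4+1*2+0=2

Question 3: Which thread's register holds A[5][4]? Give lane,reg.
r=5->g=5,rb=0  c=4->cb=0,t=2,b0=0
L=5*4+2=22  i=0*4+0*2+0=0

22,0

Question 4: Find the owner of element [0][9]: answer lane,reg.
r=0->g=0,rb=0  c=9->cb=1,t=0,b0=1
L=0*4+0=0  i=1*4+0*2+1=5

0,5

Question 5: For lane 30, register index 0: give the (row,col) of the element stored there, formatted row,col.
lane 30: gr=7 (30/4), th=2 (30%4)
i=0: r=7+0=7, c=2*2+0+0=4

7,4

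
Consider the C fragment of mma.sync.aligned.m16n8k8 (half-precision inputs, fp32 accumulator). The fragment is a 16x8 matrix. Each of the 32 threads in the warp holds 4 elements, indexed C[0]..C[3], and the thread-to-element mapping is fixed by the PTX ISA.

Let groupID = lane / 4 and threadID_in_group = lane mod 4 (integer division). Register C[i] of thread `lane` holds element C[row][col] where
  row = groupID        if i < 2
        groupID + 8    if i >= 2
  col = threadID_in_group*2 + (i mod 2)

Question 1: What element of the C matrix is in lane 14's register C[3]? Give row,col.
14: g=3,t=2
[3] (3+8,2*2+1) = (11,5)

11,5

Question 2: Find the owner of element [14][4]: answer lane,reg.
26,2

r=14⇒gr=6,Rb=1  c=4⇒th=2,odd=0
L=6*4+2=26  i=1*2+0=2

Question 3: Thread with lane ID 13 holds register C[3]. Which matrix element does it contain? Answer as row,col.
11,3

13: g=3,t=1
[3] (3+8,1*2+1) = (11,3)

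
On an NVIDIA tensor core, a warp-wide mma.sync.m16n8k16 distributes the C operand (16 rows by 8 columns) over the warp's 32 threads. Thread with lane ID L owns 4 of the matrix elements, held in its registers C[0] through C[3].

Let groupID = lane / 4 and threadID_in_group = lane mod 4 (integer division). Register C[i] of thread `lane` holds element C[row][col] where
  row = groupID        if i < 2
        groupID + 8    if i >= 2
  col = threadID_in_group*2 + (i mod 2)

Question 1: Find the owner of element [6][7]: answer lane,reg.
27,1

r:6=>grp=6,rB=0  c:7=>tig=3,lo=1
L=6*4+3=27  i=0*2+1=1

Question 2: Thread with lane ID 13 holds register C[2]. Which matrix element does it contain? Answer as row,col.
11,2

13: grp=3,tig=1
[2] (3+8,1*2+0) = (11,2)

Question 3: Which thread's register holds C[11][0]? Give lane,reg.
12,2

r:11=>grp=3,rB=1  c:0=>tig=0,lo=0
L=3*4+0=12  i=1*2+0=2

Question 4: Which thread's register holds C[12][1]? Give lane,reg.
16,3

r=12→G=4,rhi=1  c=1→T=0,p=1
L=4*4+0=16  i=1*2+1=3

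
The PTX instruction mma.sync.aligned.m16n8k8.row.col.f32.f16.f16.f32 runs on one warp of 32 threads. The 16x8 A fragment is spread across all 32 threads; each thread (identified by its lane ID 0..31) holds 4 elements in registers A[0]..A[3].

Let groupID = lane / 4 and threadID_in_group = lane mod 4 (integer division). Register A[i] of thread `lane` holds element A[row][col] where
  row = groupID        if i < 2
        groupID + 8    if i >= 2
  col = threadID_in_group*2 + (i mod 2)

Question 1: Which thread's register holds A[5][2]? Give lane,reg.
r:5=>grp=5,rB=0  c:2=>tig=1,lo=0
L=5*4+1=21  i=0*2+0=0

21,0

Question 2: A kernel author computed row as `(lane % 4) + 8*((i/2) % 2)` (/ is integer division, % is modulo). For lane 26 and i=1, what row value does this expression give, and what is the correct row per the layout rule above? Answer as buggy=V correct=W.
buggy=2 correct=6

`(lane % 4) + 8*((i/2) % 2)`[26,1]->2
26: g=6,t=2
[1] (6+0,2*2+1) = (6,5)
row: 2 vs 6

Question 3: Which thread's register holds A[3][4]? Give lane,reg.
14,0

r:3=>grp=3,rB=0  c:4=>tig=2,lo=0
L=3*4+2=14  i=0*2+0=0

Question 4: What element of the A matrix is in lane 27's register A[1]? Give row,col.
L=27→G=27>>2=6, T=27&3=3
[1]→row 6+0=6  col 3·2+1=7

6,7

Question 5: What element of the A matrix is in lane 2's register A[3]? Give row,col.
8,5

lane 2->2/4=0, 2 mod 4=2
i=3  r:0+8->8  c:2·2+1->5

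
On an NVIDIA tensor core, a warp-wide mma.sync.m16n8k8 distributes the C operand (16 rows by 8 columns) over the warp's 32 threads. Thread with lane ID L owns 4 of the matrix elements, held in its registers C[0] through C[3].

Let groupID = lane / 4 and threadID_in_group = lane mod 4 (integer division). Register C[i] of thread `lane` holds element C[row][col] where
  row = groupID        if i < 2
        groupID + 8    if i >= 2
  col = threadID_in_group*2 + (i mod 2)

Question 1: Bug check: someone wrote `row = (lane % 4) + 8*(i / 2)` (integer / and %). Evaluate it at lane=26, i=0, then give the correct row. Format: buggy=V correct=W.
buggy=2 correct=6

`(lane % 4) + 8*(i / 2)`[26,0]=>2
L=26=>grp=26>>2=6, tig=26&3=2
[0]=>row 6+0=6  col 2·2+0=4
row: 2 vs 6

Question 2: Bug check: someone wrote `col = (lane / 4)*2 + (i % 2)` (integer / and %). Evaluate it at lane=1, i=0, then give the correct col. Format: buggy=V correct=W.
`(lane / 4)*2 + (i % 2)`[1,0]->0
lane 1: g=0 (1/4), t=1 (1%4)
i=0: r=0+0=0, c=1*2+0=2
col: 0 vs 2

buggy=0 correct=2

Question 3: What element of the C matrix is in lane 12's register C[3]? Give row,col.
11,1

L=12->g=12>>2=3, t=12&3=0
[3]->row 3+8=11  col 0·2+1=1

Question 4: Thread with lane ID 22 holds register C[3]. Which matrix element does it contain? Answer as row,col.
lane 22⇒22/4=5, 22 mod 4=2
i=3  r:5+8⇒13  c:2·2+1⇒5

13,5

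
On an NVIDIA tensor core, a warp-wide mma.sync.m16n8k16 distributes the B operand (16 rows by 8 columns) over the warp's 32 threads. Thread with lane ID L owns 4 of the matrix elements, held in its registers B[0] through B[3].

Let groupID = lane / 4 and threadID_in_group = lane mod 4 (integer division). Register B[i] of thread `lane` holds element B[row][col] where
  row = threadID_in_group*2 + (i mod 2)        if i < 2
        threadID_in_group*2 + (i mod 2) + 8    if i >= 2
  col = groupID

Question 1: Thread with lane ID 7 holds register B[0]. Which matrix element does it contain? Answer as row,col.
6,1

lane 7⇒7/4=1, 7 mod 4=3
i=0  r:2·3+0+0⇒6  c:1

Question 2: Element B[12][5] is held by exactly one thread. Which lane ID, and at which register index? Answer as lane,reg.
c: 5->gid=5  r: 12->r8=1,tid=2,i&1=0
L=5*4+2=22  i=1*2+0=2

22,2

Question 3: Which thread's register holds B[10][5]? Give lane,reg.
c=5⇒gr=5  r=10⇒Rb=1,th=1,odd=0
L=5*4+1=21  i=1*2+0=2

21,2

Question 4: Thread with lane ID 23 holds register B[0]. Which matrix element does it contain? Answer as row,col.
6,5

L=23⇒gr=23>>2=5, th=23&3=3
[0]⇒row 3·2+0+0=6  col gr=5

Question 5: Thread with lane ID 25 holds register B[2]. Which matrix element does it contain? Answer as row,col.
10,6

lane 25: grp=6 (25/4), tig=1 (25%4)
i=2: r=1*2+0+8=10, c=grp=6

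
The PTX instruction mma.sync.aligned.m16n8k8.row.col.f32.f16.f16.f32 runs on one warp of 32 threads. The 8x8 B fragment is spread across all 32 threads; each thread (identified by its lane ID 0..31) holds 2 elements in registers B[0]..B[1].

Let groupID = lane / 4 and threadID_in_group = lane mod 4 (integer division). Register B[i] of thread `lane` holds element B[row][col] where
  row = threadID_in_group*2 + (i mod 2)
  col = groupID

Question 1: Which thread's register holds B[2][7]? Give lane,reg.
29,0

c=7→G=7  r=2→T=1,p=0
L=7*4+1=29  i=0=0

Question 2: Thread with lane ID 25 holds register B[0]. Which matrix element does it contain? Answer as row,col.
25: G=6,T=1
[0] (1*2+0,6) = (2,6)

2,6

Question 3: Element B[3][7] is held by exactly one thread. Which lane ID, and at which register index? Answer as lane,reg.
29,1

c=7⇒gr=7  r=3⇒th=1,odd=1
L=7*4+1=29  i=1=1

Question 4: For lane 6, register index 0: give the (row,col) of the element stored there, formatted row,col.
4,1

lane 6->6/4=1, 6 mod 4=2
i=0  r:2·2+0->4  c:1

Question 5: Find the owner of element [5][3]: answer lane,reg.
c=3→G=3  r=5→T=2,p=1
L=3*4+2=14  i=1=1

14,1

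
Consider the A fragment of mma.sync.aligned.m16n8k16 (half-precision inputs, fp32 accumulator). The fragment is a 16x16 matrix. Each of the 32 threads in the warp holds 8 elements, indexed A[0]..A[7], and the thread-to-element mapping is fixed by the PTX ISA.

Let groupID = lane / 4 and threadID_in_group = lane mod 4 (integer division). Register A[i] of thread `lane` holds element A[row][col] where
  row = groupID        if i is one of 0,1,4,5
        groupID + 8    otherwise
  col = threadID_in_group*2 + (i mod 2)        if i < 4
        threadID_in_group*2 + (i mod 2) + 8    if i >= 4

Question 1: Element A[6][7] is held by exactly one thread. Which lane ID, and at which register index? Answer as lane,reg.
r:6=>grp=6,rB=0  c:7=>cB=0,tig=3,lo=1
L=6*4+3=27  i=0*4+0*2+1=1

27,1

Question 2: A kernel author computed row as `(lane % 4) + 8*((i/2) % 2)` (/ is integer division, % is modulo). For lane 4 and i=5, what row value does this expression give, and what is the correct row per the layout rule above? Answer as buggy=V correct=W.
buggy=0 correct=1

`(lane % 4) + 8*((i/2) % 2)`[4,5]→0
4: G=1,T=0
[5] (1+0,0*2+1+8) = (1,9)
row: 0 vs 1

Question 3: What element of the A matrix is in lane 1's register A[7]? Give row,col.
8,11

lane 1=>1/4=0, 1 mod 4=1
i=7  r:0+8=>8  c:2·1+1+8=>11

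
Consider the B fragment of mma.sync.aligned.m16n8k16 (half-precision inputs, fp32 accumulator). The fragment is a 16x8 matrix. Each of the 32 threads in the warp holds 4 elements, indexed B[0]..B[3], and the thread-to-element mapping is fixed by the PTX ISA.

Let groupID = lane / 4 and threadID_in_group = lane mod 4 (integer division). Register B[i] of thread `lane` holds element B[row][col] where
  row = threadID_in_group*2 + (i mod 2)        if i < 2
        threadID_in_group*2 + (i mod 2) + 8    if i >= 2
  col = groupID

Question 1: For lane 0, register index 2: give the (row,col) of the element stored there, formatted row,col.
8,0

lane 0: grp=0 (0/4), tig=0 (0%4)
i=2: r=0*2+0+8=8, c=grp=0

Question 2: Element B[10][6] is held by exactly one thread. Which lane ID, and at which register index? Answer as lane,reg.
c:6=>grp=6  r:10=>rB=1,tig=1,lo=0
L=6*4+1=25  i=1*2+0=2

25,2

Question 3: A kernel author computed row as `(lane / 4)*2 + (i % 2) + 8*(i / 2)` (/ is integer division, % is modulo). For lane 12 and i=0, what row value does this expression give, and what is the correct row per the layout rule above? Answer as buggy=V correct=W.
`(lane / 4)*2 + (i % 2) + 8*(i / 2)`[12,0]⇒6
lane 12⇒12/4=3, 12 mod 4=0
i=0  r:2·0+0+0⇒0  c:3
row: 6 vs 0

buggy=6 correct=0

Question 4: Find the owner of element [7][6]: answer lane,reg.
27,1

c: 6->gid=6  r: 7->r8=0,tid=3,i&1=1
L=6*4+3=27  i=0*2+1=1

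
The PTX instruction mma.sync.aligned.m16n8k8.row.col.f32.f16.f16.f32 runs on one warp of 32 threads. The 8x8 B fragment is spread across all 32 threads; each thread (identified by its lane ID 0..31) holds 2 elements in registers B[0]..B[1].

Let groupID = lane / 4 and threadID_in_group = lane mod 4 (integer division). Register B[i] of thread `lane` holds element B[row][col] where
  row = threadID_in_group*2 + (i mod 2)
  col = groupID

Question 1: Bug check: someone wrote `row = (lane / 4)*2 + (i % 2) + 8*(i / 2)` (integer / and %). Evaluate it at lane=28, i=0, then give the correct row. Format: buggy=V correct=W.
`(lane / 4)*2 + (i % 2) + 8*(i / 2)`[28,0]->14
lane 28: gid=7 (28/4), tid=0 (28%4)
i=0: r=0*2+0=0, c=gid=7
row: 14 vs 0

buggy=14 correct=0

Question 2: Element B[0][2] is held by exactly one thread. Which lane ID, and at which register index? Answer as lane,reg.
c=2⇒gr=2  r=0⇒th=0,odd=0
L=2*4+0=8  i=0=0

8,0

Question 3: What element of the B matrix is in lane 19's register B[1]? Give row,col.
7,4

L=19⇒gr=19>>2=4, th=19&3=3
[1]⇒row 3·2+1=7  col gr=4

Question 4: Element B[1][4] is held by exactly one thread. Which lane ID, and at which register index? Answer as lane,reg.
c:4=>grp=4  r:1=>tig=0,lo=1
L=4*4+0=16  i=1=1

16,1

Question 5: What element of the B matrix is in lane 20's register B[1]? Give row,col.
lane 20->20/4=5, 20 mod 4=0
i=1  r:2·0+1->1  c:5

1,5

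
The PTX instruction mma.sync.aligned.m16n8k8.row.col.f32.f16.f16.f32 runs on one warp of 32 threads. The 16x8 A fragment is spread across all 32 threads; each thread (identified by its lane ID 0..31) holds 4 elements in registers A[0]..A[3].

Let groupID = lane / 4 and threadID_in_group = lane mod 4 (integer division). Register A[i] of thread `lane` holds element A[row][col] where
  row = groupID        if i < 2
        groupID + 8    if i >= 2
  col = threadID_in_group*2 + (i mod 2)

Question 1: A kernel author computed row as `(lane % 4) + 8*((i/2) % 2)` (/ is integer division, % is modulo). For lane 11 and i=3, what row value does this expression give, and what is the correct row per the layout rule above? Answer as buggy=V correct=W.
`(lane % 4) + 8*((i/2) % 2)`[11,3]=>11
L=11=>grp=11>>2=2, tig=11&3=3
[3]=>row 2+8=10  col 3·2+1=7
row: 11 vs 10

buggy=11 correct=10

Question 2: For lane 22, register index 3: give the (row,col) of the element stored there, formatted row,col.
L=22->gid=22>>2=5, tid=22&3=2
[3]->row 5+8=13  col 2·2+1=5

13,5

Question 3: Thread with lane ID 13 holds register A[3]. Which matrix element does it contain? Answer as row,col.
13: gid=3,tid=1
[3] (3+8,1*2+1) = (11,3)

11,3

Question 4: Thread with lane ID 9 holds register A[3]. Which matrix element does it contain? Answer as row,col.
lane 9: g=2 (9/4), t=1 (9%4)
i=3: r=2+8=10, c=1*2+1=3

10,3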